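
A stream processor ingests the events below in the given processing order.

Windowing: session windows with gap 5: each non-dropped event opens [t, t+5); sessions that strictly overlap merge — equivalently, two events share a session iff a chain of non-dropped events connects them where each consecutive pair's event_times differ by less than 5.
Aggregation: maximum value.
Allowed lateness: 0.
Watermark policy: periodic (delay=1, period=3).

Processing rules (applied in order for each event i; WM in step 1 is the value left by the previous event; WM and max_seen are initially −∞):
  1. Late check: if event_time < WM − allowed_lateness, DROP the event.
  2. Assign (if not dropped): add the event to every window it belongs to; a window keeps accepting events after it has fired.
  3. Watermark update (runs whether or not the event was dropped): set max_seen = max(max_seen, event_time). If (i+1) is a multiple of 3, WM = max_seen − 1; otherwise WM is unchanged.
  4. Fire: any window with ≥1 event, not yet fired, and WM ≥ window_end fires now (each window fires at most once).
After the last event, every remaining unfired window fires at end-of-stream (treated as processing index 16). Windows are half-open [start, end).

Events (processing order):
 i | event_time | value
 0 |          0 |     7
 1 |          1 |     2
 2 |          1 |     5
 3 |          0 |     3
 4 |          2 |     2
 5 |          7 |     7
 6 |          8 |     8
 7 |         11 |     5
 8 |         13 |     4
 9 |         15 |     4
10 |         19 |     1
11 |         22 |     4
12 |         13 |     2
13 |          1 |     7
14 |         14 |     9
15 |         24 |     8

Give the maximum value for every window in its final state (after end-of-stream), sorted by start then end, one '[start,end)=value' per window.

[0,7)=7 [7,29)=8

i=0 t=0 v=7: → [0,5); WM=−∞
i=1 t=1 v=2: → [0,6); WM=−∞
i=2 t=1 v=5: → [0,6); WM=0
i=3 t=0 v=3: → [0,6); WM=0
i=4 t=2 v=2: → [0,7); WM=0
i=5 t=7 v=7: → [7,12); WM=6
i=6 t=8 v=8: → [7,13); WM=6
i=7 t=11 v=5: → [7,16); WM=6
i=8 t=13 v=4: → [7,18); WM=12
i=9 t=15 v=4: → [7,20); WM=12
i=10 t=19 v=1: → [7,24); WM=12
i=11 t=22 v=4: → [7,27); WM=21
i=12 t=13 v=2: DROP (t<21-0); WM=21
i=13 t=1 v=7: DROP (t<21-0); WM=21
i=14 t=14 v=9: DROP (t<21-0); WM=21
i=15 t=24 v=8: → [7,29); WM=21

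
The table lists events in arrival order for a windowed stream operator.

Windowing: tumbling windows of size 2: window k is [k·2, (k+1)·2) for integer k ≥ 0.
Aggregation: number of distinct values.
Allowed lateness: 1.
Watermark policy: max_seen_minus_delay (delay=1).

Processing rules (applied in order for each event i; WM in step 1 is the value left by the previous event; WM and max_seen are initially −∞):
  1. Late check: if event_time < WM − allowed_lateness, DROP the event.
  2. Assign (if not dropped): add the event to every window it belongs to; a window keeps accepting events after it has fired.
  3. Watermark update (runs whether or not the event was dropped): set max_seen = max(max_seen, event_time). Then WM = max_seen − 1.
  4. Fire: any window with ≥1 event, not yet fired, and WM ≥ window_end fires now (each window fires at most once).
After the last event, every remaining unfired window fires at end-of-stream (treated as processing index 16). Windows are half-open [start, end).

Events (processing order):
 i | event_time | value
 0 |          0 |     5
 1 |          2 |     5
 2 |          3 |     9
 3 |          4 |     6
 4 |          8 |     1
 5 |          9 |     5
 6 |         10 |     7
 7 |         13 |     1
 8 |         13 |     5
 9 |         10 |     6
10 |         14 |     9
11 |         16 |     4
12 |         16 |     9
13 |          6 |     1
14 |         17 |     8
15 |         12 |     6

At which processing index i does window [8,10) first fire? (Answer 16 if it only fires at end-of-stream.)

i=0 t=0 v=5: → [0,2); WM=-1
i=1 t=2 v=5: → [2,4); WM=1
i=2 t=3 v=9: → [2,4); WM=2; [0,2) fires=1
i=3 t=4 v=6: → [4,6); WM=3
i=4 t=8 v=1: → [8,10); WM=7; [2,4) fires=2 [4,6) fires=1
i=5 t=9 v=5: → [8,10); WM=8
i=6 t=10 v=7: → [10,12); WM=9
i=7 t=13 v=1: → [12,14); WM=12; [8,10) fires=2 [10,12) fires=1
i=8 t=13 v=5: → [12,14); WM=12
i=9 t=10 v=6: DROP (t<12-1); WM=12
i=10 t=14 v=9: → [14,16); WM=13
i=11 t=16 v=4: → [16,18); WM=15; [12,14) fires=2
i=12 t=16 v=9: → [16,18); WM=15
i=13 t=6 v=1: DROP (t<15-1); WM=15
i=14 t=17 v=8: → [16,18); WM=16; [14,16) fires=1
i=15 t=12 v=6: DROP (t<16-1); WM=16

7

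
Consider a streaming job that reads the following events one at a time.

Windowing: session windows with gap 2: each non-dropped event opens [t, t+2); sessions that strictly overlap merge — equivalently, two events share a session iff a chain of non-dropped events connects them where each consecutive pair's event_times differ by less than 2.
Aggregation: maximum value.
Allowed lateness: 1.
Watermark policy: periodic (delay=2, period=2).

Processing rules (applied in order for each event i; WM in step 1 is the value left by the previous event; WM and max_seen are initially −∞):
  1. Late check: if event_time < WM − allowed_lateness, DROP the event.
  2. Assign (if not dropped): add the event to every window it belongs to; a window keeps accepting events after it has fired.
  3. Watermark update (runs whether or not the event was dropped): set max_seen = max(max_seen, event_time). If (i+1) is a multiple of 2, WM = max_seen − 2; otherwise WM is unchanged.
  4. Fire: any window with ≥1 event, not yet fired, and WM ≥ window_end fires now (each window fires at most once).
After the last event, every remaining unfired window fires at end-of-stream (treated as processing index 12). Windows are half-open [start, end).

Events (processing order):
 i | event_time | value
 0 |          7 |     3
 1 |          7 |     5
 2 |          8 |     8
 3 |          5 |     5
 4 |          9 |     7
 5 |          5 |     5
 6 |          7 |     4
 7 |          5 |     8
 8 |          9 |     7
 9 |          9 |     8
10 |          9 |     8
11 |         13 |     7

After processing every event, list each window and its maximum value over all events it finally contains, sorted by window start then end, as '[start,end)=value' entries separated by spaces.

i=0 t=7 v=3: → [7,9); WM=−∞
i=1 t=7 v=5: → [7,9); WM=5
i=2 t=8 v=8: → [7,10); WM=5
i=3 t=5 v=5: → [5,7); WM=6
i=4 t=9 v=7: → [7,11); WM=6
i=5 t=5 v=5: → [5,7); WM=7
i=6 t=7 v=4: → [7,11); WM=7
i=7 t=5 v=8: DROP (t<7-1); WM=7
i=8 t=9 v=7: → [7,11); WM=7
i=9 t=9 v=8: → [7,11); WM=7
i=10 t=9 v=8: → [7,11); WM=7
i=11 t=13 v=7: → [13,15); WM=11

[5,7)=5 [7,11)=8 [13,15)=7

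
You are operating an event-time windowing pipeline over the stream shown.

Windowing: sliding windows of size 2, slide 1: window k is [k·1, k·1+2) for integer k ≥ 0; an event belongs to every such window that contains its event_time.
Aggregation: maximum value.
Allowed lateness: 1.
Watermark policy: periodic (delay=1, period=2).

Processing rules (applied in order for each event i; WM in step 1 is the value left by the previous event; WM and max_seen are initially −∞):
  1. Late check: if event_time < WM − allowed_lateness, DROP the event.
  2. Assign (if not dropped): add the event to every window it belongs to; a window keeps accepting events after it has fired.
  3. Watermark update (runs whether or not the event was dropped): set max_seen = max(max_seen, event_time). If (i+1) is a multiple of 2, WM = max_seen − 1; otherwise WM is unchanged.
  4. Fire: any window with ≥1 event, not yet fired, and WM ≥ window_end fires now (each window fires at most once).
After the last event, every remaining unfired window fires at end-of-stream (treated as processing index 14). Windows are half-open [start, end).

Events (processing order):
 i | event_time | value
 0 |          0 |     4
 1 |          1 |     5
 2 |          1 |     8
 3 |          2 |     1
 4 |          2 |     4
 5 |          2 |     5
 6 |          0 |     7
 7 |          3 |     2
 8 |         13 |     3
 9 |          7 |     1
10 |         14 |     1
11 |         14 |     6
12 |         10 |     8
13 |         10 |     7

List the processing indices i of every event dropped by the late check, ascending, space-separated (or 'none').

12 13

i=0 t=0 v=4: → [0,2); WM=−∞
i=1 t=1 v=5: → [1,3),[0,2); WM=0
i=2 t=1 v=8: → [1,3),[0,2); WM=0
i=3 t=2 v=1: → [2,4),[1,3); WM=1
i=4 t=2 v=4: → [2,4),[1,3); WM=1
i=5 t=2 v=5: → [2,4),[1,3); WM=1
i=6 t=0 v=7: → [0,2); WM=1
i=7 t=3 v=2: → [3,5),[2,4); WM=2; [0,2) fires=8
i=8 t=13 v=3: → [13,15),[12,14); WM=2
i=9 t=7 v=1: → [7,9),[6,8); WM=12; [1,3) fires=8 [2,4) fires=5 [3,5) fires=2 [6,8) fires=1 [7,9) fires=1
i=10 t=14 v=1: → [14,16),[13,15); WM=12
i=11 t=14 v=6: → [14,16),[13,15); WM=13
i=12 t=10 v=8: DROP (t<13-1); WM=13
i=13 t=10 v=7: DROP (t<13-1); WM=13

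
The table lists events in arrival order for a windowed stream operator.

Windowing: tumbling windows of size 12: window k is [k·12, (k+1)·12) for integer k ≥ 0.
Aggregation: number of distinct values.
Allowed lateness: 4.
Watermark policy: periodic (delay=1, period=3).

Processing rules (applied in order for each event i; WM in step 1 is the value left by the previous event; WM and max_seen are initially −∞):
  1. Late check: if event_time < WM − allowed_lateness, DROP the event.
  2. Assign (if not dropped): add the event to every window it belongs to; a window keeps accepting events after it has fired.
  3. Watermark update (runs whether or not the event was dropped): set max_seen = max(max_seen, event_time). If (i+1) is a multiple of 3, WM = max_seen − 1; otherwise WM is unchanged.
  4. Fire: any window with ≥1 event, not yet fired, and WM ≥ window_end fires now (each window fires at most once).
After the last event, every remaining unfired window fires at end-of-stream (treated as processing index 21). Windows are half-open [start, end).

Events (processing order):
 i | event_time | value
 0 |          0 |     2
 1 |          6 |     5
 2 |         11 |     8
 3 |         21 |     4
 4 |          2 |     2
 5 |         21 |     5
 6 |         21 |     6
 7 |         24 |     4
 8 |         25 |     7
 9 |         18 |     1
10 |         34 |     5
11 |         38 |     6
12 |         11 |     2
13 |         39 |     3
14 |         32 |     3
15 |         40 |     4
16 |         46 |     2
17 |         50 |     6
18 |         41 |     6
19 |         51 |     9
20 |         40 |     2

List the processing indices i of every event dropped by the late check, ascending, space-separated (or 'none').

4 9 12 14 18 20

i=0 t=0 v=2: → [0,12); WM=−∞
i=1 t=6 v=5: → [0,12); WM=−∞
i=2 t=11 v=8: → [0,12); WM=10
i=3 t=21 v=4: → [12,24); WM=10
i=4 t=2 v=2: DROP (t<10-4); WM=10
i=5 t=21 v=5: → [12,24); WM=20; [0,12) fires=3
i=6 t=21 v=6: → [12,24); WM=20
i=7 t=24 v=4: → [24,36); WM=20
i=8 t=25 v=7: → [24,36); WM=24; [12,24) fires=3
i=9 t=18 v=1: DROP (t<24-4); WM=24
i=10 t=34 v=5: → [24,36); WM=24
i=11 t=38 v=6: → [36,48); WM=37; [24,36) fires=3
i=12 t=11 v=2: DROP (t<37-4); WM=37
i=13 t=39 v=3: → [36,48); WM=37
i=14 t=32 v=3: DROP (t<37-4); WM=38
i=15 t=40 v=4: → [36,48); WM=38
i=16 t=46 v=2: → [36,48); WM=38
i=17 t=50 v=6: → [48,60); WM=49; [36,48) fires=4
i=18 t=41 v=6: DROP (t<49-4); WM=49
i=19 t=51 v=9: → [48,60); WM=49
i=20 t=40 v=2: DROP (t<49-4); WM=50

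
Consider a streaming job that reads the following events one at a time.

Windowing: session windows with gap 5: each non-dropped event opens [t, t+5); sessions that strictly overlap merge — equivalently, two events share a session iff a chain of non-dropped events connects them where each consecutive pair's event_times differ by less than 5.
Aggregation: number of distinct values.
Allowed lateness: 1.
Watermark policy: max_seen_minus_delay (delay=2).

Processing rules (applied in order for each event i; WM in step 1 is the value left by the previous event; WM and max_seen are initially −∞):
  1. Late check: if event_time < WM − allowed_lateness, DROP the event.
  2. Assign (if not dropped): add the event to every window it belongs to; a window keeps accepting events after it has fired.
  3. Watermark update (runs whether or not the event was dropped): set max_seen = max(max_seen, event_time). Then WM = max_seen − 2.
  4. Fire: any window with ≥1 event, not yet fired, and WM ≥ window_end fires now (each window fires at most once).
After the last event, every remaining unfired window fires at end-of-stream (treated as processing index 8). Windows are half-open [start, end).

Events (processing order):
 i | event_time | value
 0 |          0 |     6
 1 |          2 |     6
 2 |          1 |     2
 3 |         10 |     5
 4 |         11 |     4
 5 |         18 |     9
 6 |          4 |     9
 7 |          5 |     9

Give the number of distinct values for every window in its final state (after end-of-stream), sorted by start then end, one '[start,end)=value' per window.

i=0 t=0 v=6: → [0,5); WM=-2
i=1 t=2 v=6: → [0,7); WM=0
i=2 t=1 v=2: → [0,7); WM=0
i=3 t=10 v=5: → [10,15); WM=8
i=4 t=11 v=4: → [10,16); WM=9
i=5 t=18 v=9: → [18,23); WM=16
i=6 t=4 v=9: DROP (t<16-1); WM=16
i=7 t=5 v=9: DROP (t<16-1); WM=16

[0,7)=2 [10,16)=2 [18,23)=1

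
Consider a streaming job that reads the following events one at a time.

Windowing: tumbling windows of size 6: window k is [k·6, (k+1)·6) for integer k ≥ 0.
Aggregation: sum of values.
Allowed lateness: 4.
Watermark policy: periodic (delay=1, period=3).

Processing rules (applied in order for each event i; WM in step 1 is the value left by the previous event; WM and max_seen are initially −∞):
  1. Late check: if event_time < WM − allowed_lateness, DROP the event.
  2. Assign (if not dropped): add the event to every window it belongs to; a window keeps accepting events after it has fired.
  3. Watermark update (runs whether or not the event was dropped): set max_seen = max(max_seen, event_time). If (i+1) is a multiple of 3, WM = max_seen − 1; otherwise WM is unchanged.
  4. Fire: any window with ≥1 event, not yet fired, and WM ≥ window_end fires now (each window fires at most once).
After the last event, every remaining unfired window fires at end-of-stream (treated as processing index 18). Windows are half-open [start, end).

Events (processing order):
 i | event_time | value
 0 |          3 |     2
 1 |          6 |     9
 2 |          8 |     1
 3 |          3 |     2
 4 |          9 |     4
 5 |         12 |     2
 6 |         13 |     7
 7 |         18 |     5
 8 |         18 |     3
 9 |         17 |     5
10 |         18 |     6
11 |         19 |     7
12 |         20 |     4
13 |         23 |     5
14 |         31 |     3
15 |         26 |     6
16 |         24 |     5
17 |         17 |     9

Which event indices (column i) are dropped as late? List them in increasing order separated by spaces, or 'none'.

16 17

i=0 t=3 v=2: → [0,6); WM=−∞
i=1 t=6 v=9: → [6,12); WM=−∞
i=2 t=8 v=1: → [6,12); WM=7; [0,6) fires=2
i=3 t=3 v=2: → [0,6); WM=7
i=4 t=9 v=4: → [6,12); WM=7
i=5 t=12 v=2: → [12,18); WM=11
i=6 t=13 v=7: → [12,18); WM=11
i=7 t=18 v=5: → [18,24); WM=11
i=8 t=18 v=3: → [18,24); WM=17; [6,12) fires=14
i=9 t=17 v=5: → [12,18); WM=17
i=10 t=18 v=6: → [18,24); WM=17
i=11 t=19 v=7: → [18,24); WM=18; [12,18) fires=14
i=12 t=20 v=4: → [18,24); WM=18
i=13 t=23 v=5: → [18,24); WM=18
i=14 t=31 v=3: → [30,36); WM=30; [18,24) fires=30
i=15 t=26 v=6: → [24,30); WM=30; [24,30) fires=6
i=16 t=24 v=5: DROP (t<30-4); WM=30
i=17 t=17 v=9: DROP (t<30-4); WM=30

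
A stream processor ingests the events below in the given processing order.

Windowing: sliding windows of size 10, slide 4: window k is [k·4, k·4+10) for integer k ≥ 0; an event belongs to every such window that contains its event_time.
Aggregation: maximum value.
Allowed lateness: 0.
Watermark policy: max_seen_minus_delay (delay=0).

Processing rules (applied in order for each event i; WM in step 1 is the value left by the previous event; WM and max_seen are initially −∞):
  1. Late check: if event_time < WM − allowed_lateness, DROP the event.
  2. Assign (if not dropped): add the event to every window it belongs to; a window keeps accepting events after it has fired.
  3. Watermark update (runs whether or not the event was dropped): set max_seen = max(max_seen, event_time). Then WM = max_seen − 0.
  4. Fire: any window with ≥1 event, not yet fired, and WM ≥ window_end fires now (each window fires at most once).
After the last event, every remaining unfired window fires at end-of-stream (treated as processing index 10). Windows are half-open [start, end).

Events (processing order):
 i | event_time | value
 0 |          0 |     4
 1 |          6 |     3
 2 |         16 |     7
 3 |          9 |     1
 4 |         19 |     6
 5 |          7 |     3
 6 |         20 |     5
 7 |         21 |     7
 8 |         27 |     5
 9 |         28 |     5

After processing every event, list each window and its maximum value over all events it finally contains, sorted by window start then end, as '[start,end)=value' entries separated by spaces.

[0,10)=4 [4,14)=3 [8,18)=7 [12,22)=7 [16,26)=7 [20,30)=7 [24,34)=5 [28,38)=5

i=0 t=0 v=4: → [0,10); WM=0
i=1 t=6 v=3: → [4,14),[0,10); WM=6
i=2 t=16 v=7: → [16,26),[12,22),[8,18); WM=16; [0,10) fires=4 [4,14) fires=3
i=3 t=9 v=1: DROP (t<16-0); WM=16
i=4 t=19 v=6: → [16,26),[12,22); WM=19; [8,18) fires=7
i=5 t=7 v=3: DROP (t<19-0); WM=19
i=6 t=20 v=5: → [20,30),[16,26),[12,22); WM=20
i=7 t=21 v=7: → [20,30),[16,26),[12,22); WM=21
i=8 t=27 v=5: → [24,34),[20,30); WM=27; [12,22) fires=7 [16,26) fires=7
i=9 t=28 v=5: → [28,38),[24,34),[20,30); WM=28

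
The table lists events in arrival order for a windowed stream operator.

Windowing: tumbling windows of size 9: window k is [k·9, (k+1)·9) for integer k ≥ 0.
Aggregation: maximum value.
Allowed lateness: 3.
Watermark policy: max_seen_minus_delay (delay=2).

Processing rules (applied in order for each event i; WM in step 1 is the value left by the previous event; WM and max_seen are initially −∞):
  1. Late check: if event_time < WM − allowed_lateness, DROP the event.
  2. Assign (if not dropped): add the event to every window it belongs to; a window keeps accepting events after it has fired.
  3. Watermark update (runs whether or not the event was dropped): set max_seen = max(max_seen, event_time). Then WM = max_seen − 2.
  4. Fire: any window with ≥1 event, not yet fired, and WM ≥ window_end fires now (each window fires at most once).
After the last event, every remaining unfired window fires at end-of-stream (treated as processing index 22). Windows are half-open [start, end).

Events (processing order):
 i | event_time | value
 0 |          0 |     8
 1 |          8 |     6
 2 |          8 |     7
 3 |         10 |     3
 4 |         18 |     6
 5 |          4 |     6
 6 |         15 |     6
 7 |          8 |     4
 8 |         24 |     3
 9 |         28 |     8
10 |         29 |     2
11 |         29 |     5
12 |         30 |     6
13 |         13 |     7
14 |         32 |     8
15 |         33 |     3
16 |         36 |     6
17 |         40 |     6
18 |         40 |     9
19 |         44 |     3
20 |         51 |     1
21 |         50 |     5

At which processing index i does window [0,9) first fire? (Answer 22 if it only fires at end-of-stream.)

4

i=0 t=0 v=8: → [0,9); WM=-2
i=1 t=8 v=6: → [0,9); WM=6
i=2 t=8 v=7: → [0,9); WM=6
i=3 t=10 v=3: → [9,18); WM=8
i=4 t=18 v=6: → [18,27); WM=16; [0,9) fires=8
i=5 t=4 v=6: DROP (t<16-3); WM=16
i=6 t=15 v=6: → [9,18); WM=16
i=7 t=8 v=4: DROP (t<16-3); WM=16
i=8 t=24 v=3: → [18,27); WM=22; [9,18) fires=6
i=9 t=28 v=8: → [27,36); WM=26
i=10 t=29 v=2: → [27,36); WM=27; [18,27) fires=6
i=11 t=29 v=5: → [27,36); WM=27
i=12 t=30 v=6: → [27,36); WM=28
i=13 t=13 v=7: DROP (t<28-3); WM=28
i=14 t=32 v=8: → [27,36); WM=30
i=15 t=33 v=3: → [27,36); WM=31
i=16 t=36 v=6: → [36,45); WM=34
i=17 t=40 v=6: → [36,45); WM=38; [27,36) fires=8
i=18 t=40 v=9: → [36,45); WM=38
i=19 t=44 v=3: → [36,45); WM=42
i=20 t=51 v=1: → [45,54); WM=49; [36,45) fires=9
i=21 t=50 v=5: → [45,54); WM=49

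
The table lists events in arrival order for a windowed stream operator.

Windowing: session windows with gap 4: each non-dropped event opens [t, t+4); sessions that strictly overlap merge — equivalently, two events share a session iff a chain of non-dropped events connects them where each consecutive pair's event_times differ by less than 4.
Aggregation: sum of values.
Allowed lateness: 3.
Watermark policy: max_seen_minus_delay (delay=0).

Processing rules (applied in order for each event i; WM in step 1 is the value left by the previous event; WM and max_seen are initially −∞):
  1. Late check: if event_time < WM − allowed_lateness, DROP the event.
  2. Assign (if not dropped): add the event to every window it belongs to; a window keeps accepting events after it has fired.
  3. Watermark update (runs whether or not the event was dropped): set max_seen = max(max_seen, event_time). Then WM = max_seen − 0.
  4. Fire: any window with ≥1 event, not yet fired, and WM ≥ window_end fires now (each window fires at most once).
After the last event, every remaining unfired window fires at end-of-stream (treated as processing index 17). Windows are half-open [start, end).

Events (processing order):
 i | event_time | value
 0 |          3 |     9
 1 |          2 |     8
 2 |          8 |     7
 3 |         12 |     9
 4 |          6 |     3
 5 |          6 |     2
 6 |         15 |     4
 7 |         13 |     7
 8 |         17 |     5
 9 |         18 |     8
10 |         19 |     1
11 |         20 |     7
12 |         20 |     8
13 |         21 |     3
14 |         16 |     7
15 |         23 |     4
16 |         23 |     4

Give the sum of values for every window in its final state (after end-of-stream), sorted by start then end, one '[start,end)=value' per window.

i=0 t=3 v=9: → [3,7); WM=3
i=1 t=2 v=8: → [2,7); WM=3
i=2 t=8 v=7: → [8,12); WM=8
i=3 t=12 v=9: → [12,16); WM=12
i=4 t=6 v=3: DROP (t<12-3); WM=12
i=5 t=6 v=2: DROP (t<12-3); WM=12
i=6 t=15 v=4: → [12,19); WM=15
i=7 t=13 v=7: → [12,19); WM=15
i=8 t=17 v=5: → [12,21); WM=17
i=9 t=18 v=8: → [12,22); WM=18
i=10 t=19 v=1: → [12,23); WM=19
i=11 t=20 v=7: → [12,24); WM=20
i=12 t=20 v=8: → [12,24); WM=20
i=13 t=21 v=3: → [12,25); WM=21
i=14 t=16 v=7: DROP (t<21-3); WM=21
i=15 t=23 v=4: → [12,27); WM=23
i=16 t=23 v=4: → [12,27); WM=23

[2,7)=17 [8,12)=7 [12,27)=60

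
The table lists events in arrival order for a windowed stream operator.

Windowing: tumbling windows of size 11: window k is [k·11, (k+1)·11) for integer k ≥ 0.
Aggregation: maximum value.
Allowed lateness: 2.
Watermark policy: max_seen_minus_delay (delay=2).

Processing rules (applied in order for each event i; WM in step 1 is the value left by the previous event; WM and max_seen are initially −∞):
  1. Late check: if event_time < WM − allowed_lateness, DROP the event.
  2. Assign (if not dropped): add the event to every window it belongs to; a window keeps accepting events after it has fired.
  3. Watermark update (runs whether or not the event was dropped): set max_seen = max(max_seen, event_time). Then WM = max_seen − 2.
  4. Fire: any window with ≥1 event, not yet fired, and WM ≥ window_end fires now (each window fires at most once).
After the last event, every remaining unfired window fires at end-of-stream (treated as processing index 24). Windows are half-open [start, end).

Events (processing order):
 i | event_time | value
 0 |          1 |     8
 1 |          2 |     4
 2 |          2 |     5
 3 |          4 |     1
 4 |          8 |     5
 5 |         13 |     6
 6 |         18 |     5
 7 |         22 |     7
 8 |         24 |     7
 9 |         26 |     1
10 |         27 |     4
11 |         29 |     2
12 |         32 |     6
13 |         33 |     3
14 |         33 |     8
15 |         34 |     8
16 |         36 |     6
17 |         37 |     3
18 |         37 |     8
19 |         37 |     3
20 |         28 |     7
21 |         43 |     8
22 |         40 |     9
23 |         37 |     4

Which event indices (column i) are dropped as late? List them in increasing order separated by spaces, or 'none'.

20 23

i=0 t=1 v=8: → [0,11); WM=-1
i=1 t=2 v=4: → [0,11); WM=0
i=2 t=2 v=5: → [0,11); WM=0
i=3 t=4 v=1: → [0,11); WM=2
i=4 t=8 v=5: → [0,11); WM=6
i=5 t=13 v=6: → [11,22); WM=11; [0,11) fires=8
i=6 t=18 v=5: → [11,22); WM=16
i=7 t=22 v=7: → [22,33); WM=20
i=8 t=24 v=7: → [22,33); WM=22; [11,22) fires=6
i=9 t=26 v=1: → [22,33); WM=24
i=10 t=27 v=4: → [22,33); WM=25
i=11 t=29 v=2: → [22,33); WM=27
i=12 t=32 v=6: → [22,33); WM=30
i=13 t=33 v=3: → [33,44); WM=31
i=14 t=33 v=8: → [33,44); WM=31
i=15 t=34 v=8: → [33,44); WM=32
i=16 t=36 v=6: → [33,44); WM=34; [22,33) fires=7
i=17 t=37 v=3: → [33,44); WM=35
i=18 t=37 v=8: → [33,44); WM=35
i=19 t=37 v=3: → [33,44); WM=35
i=20 t=28 v=7: DROP (t<35-2); WM=35
i=21 t=43 v=8: → [33,44); WM=41
i=22 t=40 v=9: → [33,44); WM=41
i=23 t=37 v=4: DROP (t<41-2); WM=41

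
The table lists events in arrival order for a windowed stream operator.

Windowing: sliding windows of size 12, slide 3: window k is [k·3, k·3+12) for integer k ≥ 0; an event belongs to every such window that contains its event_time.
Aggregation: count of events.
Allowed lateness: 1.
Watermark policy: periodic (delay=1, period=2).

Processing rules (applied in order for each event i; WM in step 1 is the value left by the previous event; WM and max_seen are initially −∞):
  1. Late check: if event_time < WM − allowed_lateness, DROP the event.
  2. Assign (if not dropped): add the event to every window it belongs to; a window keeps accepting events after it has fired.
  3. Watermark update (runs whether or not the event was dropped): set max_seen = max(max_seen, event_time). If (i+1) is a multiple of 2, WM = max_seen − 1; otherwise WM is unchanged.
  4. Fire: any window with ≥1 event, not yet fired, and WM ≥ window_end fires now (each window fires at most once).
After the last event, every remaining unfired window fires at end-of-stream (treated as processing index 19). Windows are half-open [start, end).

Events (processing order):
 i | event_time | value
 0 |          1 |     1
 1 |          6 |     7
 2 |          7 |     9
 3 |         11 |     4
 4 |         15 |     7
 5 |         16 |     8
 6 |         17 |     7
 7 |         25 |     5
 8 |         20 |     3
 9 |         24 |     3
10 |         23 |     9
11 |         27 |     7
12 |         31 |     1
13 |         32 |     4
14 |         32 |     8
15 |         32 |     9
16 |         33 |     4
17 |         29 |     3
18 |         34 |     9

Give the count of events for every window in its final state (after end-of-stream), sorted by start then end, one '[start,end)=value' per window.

[0,12)=4 [3,15)=3 [6,18)=6 [9,21)=4 [12,24)=4 [15,27)=6 [18,30)=4 [21,33)=8 [24,36)=9 [27,39)=7 [30,42)=6 [33,45)=2

i=0 t=1 v=1: → [0,12); WM=−∞
i=1 t=6 v=7: → [6,18),[3,15),[0,12); WM=5
i=2 t=7 v=9: → [6,18),[3,15),[0,12); WM=5
i=3 t=11 v=4: → [9,21),[6,18),[3,15),[0,12); WM=10
i=4 t=15 v=7: → [15,27),[12,24),[9,21),[6,18); WM=10
i=5 t=16 v=8: → [15,27),[12,24),[9,21),[6,18); WM=15; [0,12) fires=4 [3,15) fires=3
i=6 t=17 v=7: → [15,27),[12,24),[9,21),[6,18); WM=15
i=7 t=25 v=5: → [24,36),[21,33),[18,30),[15,27); WM=24; [6,18) fires=6 [9,21) fires=4 [12,24) fires=3
i=8 t=20 v=3: DROP (t<24-1); WM=24
i=9 t=24 v=3: → [24,36),[21,33),[18,30),[15,27); WM=24
i=10 t=23 v=9: → [21,33),[18,30),[15,27),[12,24); WM=24
i=11 t=27 v=7: → [27,39),[24,36),[21,33),[18,30); WM=26
i=12 t=31 v=1: → [30,42),[27,39),[24,36),[21,33); WM=26
i=13 t=32 v=4: → [30,42),[27,39),[24,36),[21,33); WM=31; [15,27) fires=6 [18,30) fires=4
i=14 t=32 v=8: → [30,42),[27,39),[24,36),[21,33); WM=31
i=15 t=32 v=9: → [30,42),[27,39),[24,36),[21,33); WM=31
i=16 t=33 v=4: → [33,45),[30,42),[27,39),[24,36); WM=31
i=17 t=29 v=3: DROP (t<31-1); WM=32
i=18 t=34 v=9: → [33,45),[30,42),[27,39),[24,36); WM=32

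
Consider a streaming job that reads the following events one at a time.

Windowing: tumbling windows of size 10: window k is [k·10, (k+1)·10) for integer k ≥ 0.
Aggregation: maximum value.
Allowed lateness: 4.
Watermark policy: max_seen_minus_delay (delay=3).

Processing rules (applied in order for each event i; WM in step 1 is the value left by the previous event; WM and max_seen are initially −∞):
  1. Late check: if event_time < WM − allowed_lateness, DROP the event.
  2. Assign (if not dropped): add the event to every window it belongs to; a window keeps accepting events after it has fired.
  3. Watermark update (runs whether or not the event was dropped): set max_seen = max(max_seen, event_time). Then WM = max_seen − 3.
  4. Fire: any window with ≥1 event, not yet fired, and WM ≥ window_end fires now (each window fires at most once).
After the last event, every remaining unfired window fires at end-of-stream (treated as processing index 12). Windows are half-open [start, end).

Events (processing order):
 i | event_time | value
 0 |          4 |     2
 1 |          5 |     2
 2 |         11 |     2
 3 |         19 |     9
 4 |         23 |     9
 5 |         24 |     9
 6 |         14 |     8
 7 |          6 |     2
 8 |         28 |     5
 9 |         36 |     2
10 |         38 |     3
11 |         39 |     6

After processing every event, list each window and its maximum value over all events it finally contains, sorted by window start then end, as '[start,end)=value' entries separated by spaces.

i=0 t=4 v=2: → [0,10); WM=1
i=1 t=5 v=2: → [0,10); WM=2
i=2 t=11 v=2: → [10,20); WM=8
i=3 t=19 v=9: → [10,20); WM=16; [0,10) fires=2
i=4 t=23 v=9: → [20,30); WM=20; [10,20) fires=9
i=5 t=24 v=9: → [20,30); WM=21
i=6 t=14 v=8: DROP (t<21-4); WM=21
i=7 t=6 v=2: DROP (t<21-4); WM=21
i=8 t=28 v=5: → [20,30); WM=25
i=9 t=36 v=2: → [30,40); WM=33; [20,30) fires=9
i=10 t=38 v=3: → [30,40); WM=35
i=11 t=39 v=6: → [30,40); WM=36

[0,10)=2 [10,20)=9 [20,30)=9 [30,40)=6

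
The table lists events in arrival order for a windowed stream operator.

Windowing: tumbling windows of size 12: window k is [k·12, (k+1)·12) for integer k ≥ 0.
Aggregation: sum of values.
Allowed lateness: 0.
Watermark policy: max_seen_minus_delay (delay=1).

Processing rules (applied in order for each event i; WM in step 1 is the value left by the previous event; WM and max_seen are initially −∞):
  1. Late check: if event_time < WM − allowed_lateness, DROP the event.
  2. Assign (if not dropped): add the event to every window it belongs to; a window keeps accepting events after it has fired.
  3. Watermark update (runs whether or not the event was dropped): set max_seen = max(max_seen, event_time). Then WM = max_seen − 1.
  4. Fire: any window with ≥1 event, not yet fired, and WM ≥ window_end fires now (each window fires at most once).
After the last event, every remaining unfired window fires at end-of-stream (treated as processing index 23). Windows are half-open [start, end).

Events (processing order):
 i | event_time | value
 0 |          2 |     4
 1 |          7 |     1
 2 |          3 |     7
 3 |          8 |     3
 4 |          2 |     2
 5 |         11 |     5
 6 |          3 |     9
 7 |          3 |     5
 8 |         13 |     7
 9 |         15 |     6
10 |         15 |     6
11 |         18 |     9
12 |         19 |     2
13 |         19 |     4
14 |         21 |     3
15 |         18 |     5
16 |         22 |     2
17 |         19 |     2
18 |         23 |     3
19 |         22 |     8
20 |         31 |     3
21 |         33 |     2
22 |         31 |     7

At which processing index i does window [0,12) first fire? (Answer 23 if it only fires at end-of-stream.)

i=0 t=2 v=4: → [0,12); WM=1
i=1 t=7 v=1: → [0,12); WM=6
i=2 t=3 v=7: DROP (t<6-0); WM=6
i=3 t=8 v=3: → [0,12); WM=7
i=4 t=2 v=2: DROP (t<7-0); WM=7
i=5 t=11 v=5: → [0,12); WM=10
i=6 t=3 v=9: DROP (t<10-0); WM=10
i=7 t=3 v=5: DROP (t<10-0); WM=10
i=8 t=13 v=7: → [12,24); WM=12; [0,12) fires=13
i=9 t=15 v=6: → [12,24); WM=14
i=10 t=15 v=6: → [12,24); WM=14
i=11 t=18 v=9: → [12,24); WM=17
i=12 t=19 v=2: → [12,24); WM=18
i=13 t=19 v=4: → [12,24); WM=18
i=14 t=21 v=3: → [12,24); WM=20
i=15 t=18 v=5: DROP (t<20-0); WM=20
i=16 t=22 v=2: → [12,24); WM=21
i=17 t=19 v=2: DROP (t<21-0); WM=21
i=18 t=23 v=3: → [12,24); WM=22
i=19 t=22 v=8: → [12,24); WM=22
i=20 t=31 v=3: → [24,36); WM=30; [12,24) fires=50
i=21 t=33 v=2: → [24,36); WM=32
i=22 t=31 v=7: DROP (t<32-0); WM=32

8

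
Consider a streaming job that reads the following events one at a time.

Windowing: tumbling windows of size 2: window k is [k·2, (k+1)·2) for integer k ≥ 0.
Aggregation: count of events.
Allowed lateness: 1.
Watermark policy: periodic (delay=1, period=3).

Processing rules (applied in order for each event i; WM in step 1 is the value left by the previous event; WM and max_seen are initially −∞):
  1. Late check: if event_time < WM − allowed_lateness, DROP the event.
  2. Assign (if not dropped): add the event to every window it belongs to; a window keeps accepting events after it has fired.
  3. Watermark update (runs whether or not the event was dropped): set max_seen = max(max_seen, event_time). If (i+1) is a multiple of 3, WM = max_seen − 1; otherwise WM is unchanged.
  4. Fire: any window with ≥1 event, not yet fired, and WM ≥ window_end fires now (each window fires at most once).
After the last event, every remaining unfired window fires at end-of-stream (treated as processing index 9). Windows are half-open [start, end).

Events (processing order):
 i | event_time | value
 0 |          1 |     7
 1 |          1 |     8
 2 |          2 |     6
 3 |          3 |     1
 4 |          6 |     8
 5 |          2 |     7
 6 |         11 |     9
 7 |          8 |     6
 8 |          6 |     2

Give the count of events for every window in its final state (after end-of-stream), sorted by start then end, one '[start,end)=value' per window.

[0,2)=2 [2,4)=3 [6,8)=2 [8,10)=1 [10,12)=1

i=0 t=1 v=7: → [0,2); WM=−∞
i=1 t=1 v=8: → [0,2); WM=−∞
i=2 t=2 v=6: → [2,4); WM=1
i=3 t=3 v=1: → [2,4); WM=1
i=4 t=6 v=8: → [6,8); WM=1
i=5 t=2 v=7: → [2,4); WM=5; [0,2) fires=2 [2,4) fires=3
i=6 t=11 v=9: → [10,12); WM=5
i=7 t=8 v=6: → [8,10); WM=5
i=8 t=6 v=2: → [6,8); WM=10; [6,8) fires=2 [8,10) fires=1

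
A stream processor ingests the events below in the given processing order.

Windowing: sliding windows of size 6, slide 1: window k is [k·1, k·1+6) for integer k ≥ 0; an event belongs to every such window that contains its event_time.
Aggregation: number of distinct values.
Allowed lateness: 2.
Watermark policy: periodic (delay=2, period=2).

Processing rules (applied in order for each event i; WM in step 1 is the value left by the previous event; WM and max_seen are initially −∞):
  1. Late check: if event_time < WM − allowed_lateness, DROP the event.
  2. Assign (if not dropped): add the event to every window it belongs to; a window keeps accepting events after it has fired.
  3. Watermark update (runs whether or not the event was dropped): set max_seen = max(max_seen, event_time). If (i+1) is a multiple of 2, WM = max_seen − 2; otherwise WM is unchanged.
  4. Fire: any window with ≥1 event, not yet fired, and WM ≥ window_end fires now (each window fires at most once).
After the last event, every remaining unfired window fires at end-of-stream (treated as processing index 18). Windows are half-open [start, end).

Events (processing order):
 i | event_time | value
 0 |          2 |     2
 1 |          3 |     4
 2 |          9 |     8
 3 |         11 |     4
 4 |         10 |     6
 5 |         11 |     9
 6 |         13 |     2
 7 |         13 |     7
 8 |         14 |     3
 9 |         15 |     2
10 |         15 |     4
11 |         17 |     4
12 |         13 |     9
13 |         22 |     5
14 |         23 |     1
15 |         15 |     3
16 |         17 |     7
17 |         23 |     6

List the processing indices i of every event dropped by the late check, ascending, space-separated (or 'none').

i=0 t=2 v=2: → [2,8),[1,7),[0,6); WM=−∞
i=1 t=3 v=4: → [3,9),[2,8),[1,7),[0,6); WM=1
i=2 t=9 v=8: → [9,15),[8,14),[7,13),[6,12),[5,11),[4,10); WM=1
i=3 t=11 v=4: → [11,17),[10,16),[9,15),[8,14),[7,13),[6,12); WM=9; [0,6) fires=2 [1,7) fires=2 [2,8) fires=2 [3,9) fires=1
i=4 t=10 v=6: → [10,16),[9,15),[8,14),[7,13),[6,12),[5,11); WM=9
i=5 t=11 v=9: → [11,17),[10,16),[9,15),[8,14),[7,13),[6,12); WM=9
i=6 t=13 v=2: → [13,19),[12,18),[11,17),[10,16),[9,15),[8,14); WM=9
i=7 t=13 v=7: → [13,19),[12,18),[11,17),[10,16),[9,15),[8,14); WM=11; [4,10) fires=1 [5,11) fires=2
i=8 t=14 v=3: → [14,20),[13,19),[12,18),[11,17),[10,16),[9,15); WM=11
i=9 t=15 v=2: → [15,21),[14,20),[13,19),[12,18),[11,17),[10,16); WM=13; [6,12) fires=4 [7,13) fires=4
i=10 t=15 v=4: → [15,21),[14,20),[13,19),[12,18),[11,17),[10,16); WM=13
i=11 t=17 v=4: → [17,23),[16,22),[15,21),[14,20),[13,19),[12,18); WM=15; [8,14) fires=6 [9,15) fires=7
i=12 t=13 v=9: → [13,19),[12,18),[11,17),[10,16),[9,15),[8,14); WM=15
i=13 t=22 v=5: → [22,28),[21,27),[20,26),[19,25),[18,24),[17,23); WM=20; [10,16) fires=6 [11,17) fires=5 [12,18) fires=5 [13,19) fires=5 [14,20) fires=3
i=14 t=23 v=1: → [23,29),[22,28),[21,27),[20,26),[19,25),[18,24); WM=20
i=15 t=15 v=3: DROP (t<20-2); WM=21; [15,21) fires=2
i=16 t=17 v=7: DROP (t<21-2); WM=21
i=17 t=23 v=6: → [23,29),[22,28),[21,27),[20,26),[19,25),[18,24); WM=21

15 16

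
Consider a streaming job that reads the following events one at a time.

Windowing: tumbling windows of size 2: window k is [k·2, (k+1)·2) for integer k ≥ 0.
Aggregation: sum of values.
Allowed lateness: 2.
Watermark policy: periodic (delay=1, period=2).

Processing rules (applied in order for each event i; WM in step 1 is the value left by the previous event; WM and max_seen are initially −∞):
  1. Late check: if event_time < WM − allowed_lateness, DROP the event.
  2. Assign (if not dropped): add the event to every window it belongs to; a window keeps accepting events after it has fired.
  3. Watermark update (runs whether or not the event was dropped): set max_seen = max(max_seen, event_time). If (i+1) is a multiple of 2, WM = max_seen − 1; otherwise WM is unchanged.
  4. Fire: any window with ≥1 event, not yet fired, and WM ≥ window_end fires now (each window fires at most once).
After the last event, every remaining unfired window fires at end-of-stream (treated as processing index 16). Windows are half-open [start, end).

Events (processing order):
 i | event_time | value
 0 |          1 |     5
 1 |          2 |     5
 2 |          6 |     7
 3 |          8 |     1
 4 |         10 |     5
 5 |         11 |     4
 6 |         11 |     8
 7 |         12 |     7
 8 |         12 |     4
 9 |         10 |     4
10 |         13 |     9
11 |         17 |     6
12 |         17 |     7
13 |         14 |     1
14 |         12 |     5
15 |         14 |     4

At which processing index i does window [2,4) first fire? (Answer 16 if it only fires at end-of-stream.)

i=0 t=1 v=5: → [0,2); WM=−∞
i=1 t=2 v=5: → [2,4); WM=1
i=2 t=6 v=7: → [6,8); WM=1
i=3 t=8 v=1: → [8,10); WM=7; [0,2) fires=5 [2,4) fires=5
i=4 t=10 v=5: → [10,12); WM=7
i=5 t=11 v=4: → [10,12); WM=10; [6,8) fires=7 [8,10) fires=1
i=6 t=11 v=8: → [10,12); WM=10
i=7 t=12 v=7: → [12,14); WM=11
i=8 t=12 v=4: → [12,14); WM=11
i=9 t=10 v=4: → [10,12); WM=11
i=10 t=13 v=9: → [12,14); WM=11
i=11 t=17 v=6: → [16,18); WM=16; [10,12) fires=21 [12,14) fires=20
i=12 t=17 v=7: → [16,18); WM=16
i=13 t=14 v=1: → [14,16); WM=16; [14,16) fires=1
i=14 t=12 v=5: DROP (t<16-2); WM=16
i=15 t=14 v=4: → [14,16); WM=16

3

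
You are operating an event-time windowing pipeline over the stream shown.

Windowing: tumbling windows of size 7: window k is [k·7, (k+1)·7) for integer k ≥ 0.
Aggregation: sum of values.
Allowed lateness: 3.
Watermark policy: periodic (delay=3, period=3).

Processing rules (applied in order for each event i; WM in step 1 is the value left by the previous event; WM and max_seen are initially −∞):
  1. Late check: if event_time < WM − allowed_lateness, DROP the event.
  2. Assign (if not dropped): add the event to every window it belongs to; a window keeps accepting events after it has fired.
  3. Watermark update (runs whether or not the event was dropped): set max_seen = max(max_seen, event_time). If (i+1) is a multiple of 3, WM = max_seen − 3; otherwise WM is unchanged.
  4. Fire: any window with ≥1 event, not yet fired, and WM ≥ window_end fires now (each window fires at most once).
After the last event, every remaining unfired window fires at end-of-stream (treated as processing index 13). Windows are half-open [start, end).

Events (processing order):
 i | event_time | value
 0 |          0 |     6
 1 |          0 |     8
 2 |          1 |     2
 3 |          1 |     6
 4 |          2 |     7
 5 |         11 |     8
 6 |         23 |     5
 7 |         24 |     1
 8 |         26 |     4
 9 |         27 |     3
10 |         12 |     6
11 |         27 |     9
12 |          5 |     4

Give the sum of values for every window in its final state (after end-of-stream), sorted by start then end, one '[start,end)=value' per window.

[0,7)=29 [7,14)=8 [21,28)=22

i=0 t=0 v=6: → [0,7); WM=−∞
i=1 t=0 v=8: → [0,7); WM=−∞
i=2 t=1 v=2: → [0,7); WM=-2
i=3 t=1 v=6: → [0,7); WM=-2
i=4 t=2 v=7: → [0,7); WM=-2
i=5 t=11 v=8: → [7,14); WM=8; [0,7) fires=29
i=6 t=23 v=5: → [21,28); WM=8
i=7 t=24 v=1: → [21,28); WM=8
i=8 t=26 v=4: → [21,28); WM=23; [7,14) fires=8
i=9 t=27 v=3: → [21,28); WM=23
i=10 t=12 v=6: DROP (t<23-3); WM=23
i=11 t=27 v=9: → [21,28); WM=24
i=12 t=5 v=4: DROP (t<24-3); WM=24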